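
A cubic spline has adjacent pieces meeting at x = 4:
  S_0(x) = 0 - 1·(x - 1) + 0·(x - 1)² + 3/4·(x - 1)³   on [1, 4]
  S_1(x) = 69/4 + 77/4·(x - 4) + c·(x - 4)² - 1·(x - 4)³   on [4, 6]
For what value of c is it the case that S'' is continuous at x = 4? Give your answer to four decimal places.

S_0''(x) = 0 + 9/2·(x - 1), so S_0''(4) = 27/2. On the right, S_1''(4) = 2c, so c = 27/4.

6.7500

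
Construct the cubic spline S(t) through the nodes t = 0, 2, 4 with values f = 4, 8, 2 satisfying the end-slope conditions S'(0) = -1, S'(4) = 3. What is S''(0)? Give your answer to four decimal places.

9.2500

With M_i denoting the second derivative at x_i, h_i = 2, 2, and Δ_i = (y_(i+1) − y_i)/h_i = 2, -3:
  2·M_0 + 8·M_1 + 2·M_2 = 6(Δ_1 - Δ_0) = -30
Clamped end conditions give two more equations: 2h_0·M_0 + h_0·M_1 = 6(Δ_0 - S'(0)) = 18 and h_1·M_1 + 2h_1·M_2 = 6(S'(4) - Δ_1) = 36.
Solving the tridiagonal system: M_0 = 37/4, M_1 = -19/2, M_2 = 55/4.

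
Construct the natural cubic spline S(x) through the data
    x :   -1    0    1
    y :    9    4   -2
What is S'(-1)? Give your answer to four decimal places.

Let M_i = S''(x_i). Step sizes h_i = 1, 1; slopes of the chords Δ_i = (y_(i+1) - y_i)/h_i = -5, -6.
  1·M_0 + 4·M_1 + 1·M_2 = 6(Δ_1 - Δ_0) = -6
Natural end conditions: M_0 = M_2 = 0.
Hence M_0 = 0, M_1 = -3/2, M_2 = 0.
On [-1, 0], S'(x) = b_0 + 2c_0·(x + 1) + 3d_0·(x + 1)² with b_0 = Δ_0 - h_0(2M_0 + M_1)/6 = -19/4, c_0 = M_0/2 = 0, d_0 = (M_1 - M_0)/(6h_0) = -1/4. So S'(-1) = -19/4.

-4.7500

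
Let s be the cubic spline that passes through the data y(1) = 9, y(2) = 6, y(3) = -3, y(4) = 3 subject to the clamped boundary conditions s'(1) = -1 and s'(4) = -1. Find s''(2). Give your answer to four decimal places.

With σ_i denoting the second derivative at x_i, h_i = 1, 1, 1, and Δ_i = (y_(i+1) − y_i)/h_i = -3, -9, 6:
  1·σ_0 + 4·σ_1 + 1·σ_2 = 6(Δ_1 - Δ_0) = -36
  1·σ_1 + 4·σ_2 + 1·σ_3 = 6(Δ_2 - Δ_1) = 90
Clamped end conditions give two more equations: 2h_0·σ_0 + h_0·σ_1 = 6(Δ_0 - s'(1)) = -12 and h_2·σ_2 + 2h_2·σ_3 = 6(s'(4) - Δ_2) = -42.
Solving the tridiagonal system: σ_0 = 18/5, σ_1 = -96/5, σ_2 = 186/5, σ_3 = -198/5.

-19.2000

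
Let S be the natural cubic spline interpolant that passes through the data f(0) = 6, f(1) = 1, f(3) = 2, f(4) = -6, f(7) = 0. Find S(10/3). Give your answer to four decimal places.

-0.2957

With M_i denoting the second derivative at x_i, h_i = 1, 2, 1, 3, and Δ_i = (y_(i+1) − y_i)/h_i = -5, 1/2, -8, 2:
  1·M_0 + 6·M_1 + 2·M_2 = 6(Δ_1 - Δ_0) = 33
  2·M_1 + 6·M_2 + 1·M_3 = 6(Δ_2 - Δ_1) = -51
  1·M_2 + 8·M_3 + 3·M_4 = 6(Δ_3 - Δ_2) = 60
Natural end conditions: M_0 = M_4 = 0.
Solving: M_0 = 0, M_1 = 2487/250, M_2 = -1668/125, M_3 = 1146/125, M_4 = 0.
On [3, 4], S(t) = 2 - 127/25·(t - 3) - 834/125·(t - 3)² + 469/125·(t - 3)³.
With (t - 3) = 1/3: S(10/3) = -998/3375.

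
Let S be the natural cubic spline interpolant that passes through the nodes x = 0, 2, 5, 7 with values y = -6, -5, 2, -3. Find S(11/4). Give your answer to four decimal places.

With m_i denoting the second derivative at x_i, h_i = 2, 3, 2, and Δ_i = (y_(i+1) − y_i)/h_i = 1/2, 7/3, -5/2:
  2·m_0 + 10·m_1 + 3·m_2 = 6(Δ_1 - Δ_0) = 11
  3·m_1 + 10·m_2 + 2·m_3 = 6(Δ_2 - Δ_1) = -29
Natural end conditions: m_0 = m_3 = 0.
Solving the tridiagonal system: m_0 = 0, m_1 = 197/91, m_2 = -323/91, m_3 = 0.
On [2, 5], S(x) = -5 + 1061/546·(x - 2) + 197/182·(x - 2)² - 20/63·(x - 2)³.
With (x - 2) = 3/4: S(11/4) = -8933/2912.

-3.0677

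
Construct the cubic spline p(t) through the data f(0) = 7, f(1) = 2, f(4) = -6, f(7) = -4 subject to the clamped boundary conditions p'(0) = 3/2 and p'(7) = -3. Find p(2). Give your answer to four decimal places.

-3.5687

Put M_i = p'' at the i-th knot. Here h = (1, 3, 3) and Δ = (-5, -8/3, 2/3), so the interior equations h_(i-1)·M_(i-1) + 2(h_(i-1)+h_i)·M_i + h_i·M_(i+1) = 6(Δ_i − Δ_(i-1)) read
  1·M_0 + 8·M_1 + 3·M_2 = 6(Δ_1 - Δ_0) = 14
  3·M_1 + 12·M_2 + 3·M_3 = 6(Δ_2 - Δ_1) = 20
Clamped end conditions give two more equations: 2h_0·M_0 + h_0·M_1 = 6(Δ_0 - p'(0)) = -39 and h_2·M_2 + 2h_2·M_3 = 6(p'(7) - Δ_2) = -22.
Solving: M_0 = -662/31, M_1 = 115/31, M_2 = 176/93, M_3 = -143/31.
On [1, 4], p(t) = 2 - 227/31·(t - 1) + 115/62·(t - 1)² - 169/1674·(t - 1)³.
With (t - 1) = 1: p(2) = -2987/837.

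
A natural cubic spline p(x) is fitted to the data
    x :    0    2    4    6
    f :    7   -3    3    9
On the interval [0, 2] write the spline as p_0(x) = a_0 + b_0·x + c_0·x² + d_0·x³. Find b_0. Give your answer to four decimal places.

Write M_i for p''(x_i). With h_i = 2, 2, 2 and divided differences Δ_i = -5, 3, 3, the continuity of p' gives the tridiagonal system
  2·M_0 + 8·M_1 + 2·M_2 = 6(Δ_1 - Δ_0) = 48
  2·M_1 + 8·M_2 + 2·M_3 = 6(Δ_2 - Δ_1) = 0
Natural end conditions: M_0 = M_3 = 0.
Solving: M_0 = 0, M_1 = 32/5, M_2 = -8/5, M_3 = 0.
On [0, 2], with p_0(x) = a_0 + b_0·x + c_0·x² + d_0·x³: c_0 = M_0/2 = 0, d_0 = (M_1 - M_0)/(6h_0) = 8/15, b_0 = Δ_0 - h_0(2M_0 + M_1)/6 = -107/15.

-7.1333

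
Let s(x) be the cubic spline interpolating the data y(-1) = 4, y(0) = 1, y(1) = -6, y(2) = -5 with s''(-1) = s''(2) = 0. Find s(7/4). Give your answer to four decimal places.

-5.8125

With M_i denoting the second derivative at x_i, h_i = 1, 1, 1, and Δ_i = (y_(i+1) − y_i)/h_i = -3, -7, 1:
  1·M_0 + 4·M_1 + 1·M_2 = 6(Δ_1 - Δ_0) = -24
  1·M_1 + 4·M_2 + 1·M_3 = 6(Δ_2 - Δ_1) = 48
Natural end conditions: M_0 = M_3 = 0.
Hence M_0 = 0, M_1 = -48/5, M_2 = 72/5, M_3 = 0.
On [1, 2], s(x) = -6 - 19/5·(x - 1) + 36/5·(x - 1)² - 12/5·(x - 1)³.
With (x - 1) = 3/4: s(7/4) = -93/16.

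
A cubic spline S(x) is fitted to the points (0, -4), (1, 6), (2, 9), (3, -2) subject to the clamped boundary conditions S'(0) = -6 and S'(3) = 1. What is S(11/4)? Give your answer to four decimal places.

With m_i denoting the second derivative at x_i, h_i = 1, 1, 1, and Δ_i = (y_(i+1) − y_i)/h_i = 10, 3, -11:
  1·m_0 + 4·m_1 + 1·m_2 = 6(Δ_1 - Δ_0) = -42
  1·m_1 + 4·m_2 + 1·m_3 = 6(Δ_2 - Δ_1) = -84
Clamped end conditions give two more equations: 2h_0·m_0 + h_0·m_1 = 6(Δ_0 - S'(0)) = 96 and h_2·m_2 + 2h_2·m_3 = 6(S'(3) - Δ_2) = 72.
Hence m_0 = 170/3, m_1 = -52/3, m_2 = -88/3, m_3 = 152/3.
On [2, 3], S(x) = 9 - 29/3·(x - 2) - 44/3·(x - 2)² + 40/3·(x - 2)³.
With (x - 2) = 3/4: S(11/4) = -7/8.

-0.8750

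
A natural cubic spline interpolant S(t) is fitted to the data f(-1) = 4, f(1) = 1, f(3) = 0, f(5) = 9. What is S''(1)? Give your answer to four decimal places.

Write M_i for S''(x_i). With h_i = 2, 2, 2 and divided differences Δ_i = -3/2, -1/2, 9/2, the continuity of S' gives the tridiagonal system
  2·M_0 + 8·M_1 + 2·M_2 = 6(Δ_1 - Δ_0) = 6
  2·M_1 + 8·M_2 + 2·M_3 = 6(Δ_2 - Δ_1) = 30
Natural end conditions: M_0 = M_3 = 0.
Solving: M_0 = 0, M_1 = -1/5, M_2 = 19/5, M_3 = 0.

-0.2000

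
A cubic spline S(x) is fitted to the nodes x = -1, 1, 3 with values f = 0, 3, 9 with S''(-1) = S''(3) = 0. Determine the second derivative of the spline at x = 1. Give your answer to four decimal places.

1.1250

With m_i denoting the second derivative at x_i, h_i = 2, 2, and Δ_i = (y_(i+1) − y_i)/h_i = 3/2, 3:
  2·m_0 + 8·m_1 + 2·m_2 = 6(Δ_1 - Δ_0) = 9
Natural end conditions: m_0 = m_2 = 0.
Solving: m_0 = 0, m_1 = 9/8, m_2 = 0.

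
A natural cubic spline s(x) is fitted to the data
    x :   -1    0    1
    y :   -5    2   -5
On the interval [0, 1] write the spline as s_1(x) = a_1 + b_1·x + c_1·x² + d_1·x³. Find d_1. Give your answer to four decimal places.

3.5000

With σ_i denoting the second derivative at x_i, h_i = 1, 1, and Δ_i = (y_(i+1) − y_i)/h_i = 7, -7:
  1·σ_0 + 4·σ_1 + 1·σ_2 = 6(Δ_1 - Δ_0) = -84
Natural end conditions: σ_0 = σ_2 = 0.
Solving: σ_0 = 0, σ_1 = -21, σ_2 = 0.
On [0, 1], with s_1(x) = a_1 + b_1·x + c_1·x² + d_1·x³: c_1 = σ_1/2 = -21/2, d_1 = (σ_2 - σ_1)/(6h_1) = 7/2, b_1 = Δ_1 - h_1(2σ_1 + σ_2)/6 = 0.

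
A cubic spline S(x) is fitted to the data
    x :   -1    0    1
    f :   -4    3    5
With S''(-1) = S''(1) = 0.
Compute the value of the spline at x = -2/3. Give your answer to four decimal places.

Let M_i = S''(x_i). Step sizes h_i = 1, 1; slopes of the chords Δ_i = (y_(i+1) - y_i)/h_i = 7, 2.
  1·M_0 + 4·M_1 + 1·M_2 = 6(Δ_1 - Δ_0) = -30
Natural end conditions: M_0 = M_2 = 0.
Solving the tridiagonal system: M_0 = 0, M_1 = -15/2, M_2 = 0.
On [-1, 0], S(x) = -4 + 33/4·(x + 1) + 0·(x + 1)² - 5/4·(x + 1)³.
With (x + 1) = 1/3: S(-2/3) = -35/27.

-1.2963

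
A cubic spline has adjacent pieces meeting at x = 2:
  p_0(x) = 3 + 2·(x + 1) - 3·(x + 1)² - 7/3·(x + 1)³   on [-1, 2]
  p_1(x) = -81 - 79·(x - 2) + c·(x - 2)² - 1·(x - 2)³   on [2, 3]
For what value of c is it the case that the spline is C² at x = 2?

-24

p_0''(x) = -6 - 14·(x + 1), so p_0''(2) = -48. On the right, p_1''(2) = 2c, so c = -24.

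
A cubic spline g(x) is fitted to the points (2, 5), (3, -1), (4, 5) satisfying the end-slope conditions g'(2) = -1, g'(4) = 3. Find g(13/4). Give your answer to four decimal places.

Let m_i = g''(x_i). Step sizes h_i = 1, 1; slopes of the chords Δ_i = (y_(i+1) - y_i)/h_i = -6, 6.
  1·m_0 + 4·m_1 + 1·m_2 = 6(Δ_1 - Δ_0) = 72
Clamped end conditions give two more equations: 2h_0·m_0 + h_0·m_1 = 6(Δ_0 - g'(2)) = -30 and h_1·m_1 + 2h_1·m_2 = 6(g'(4) - Δ_1) = -18.
Solving the tridiagonal system: m_0 = -31, m_1 = 32, m_2 = -25.
On [3, 4], g(x) = -1 - 1/2·(x - 3) + 16·(x - 3)² - 19/2·(x - 3)³.
With (x - 3) = 1/4: g(13/4) = -35/128.

-0.2734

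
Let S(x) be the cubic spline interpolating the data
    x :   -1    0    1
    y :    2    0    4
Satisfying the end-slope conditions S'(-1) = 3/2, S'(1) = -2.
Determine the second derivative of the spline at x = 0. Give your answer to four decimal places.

Put M_i = S'' at the i-th knot. Here h = (1, 1) and Δ = (-2, 4), so the interior equations h_(i-1)·M_(i-1) + 2(h_(i-1)+h_i)·M_i + h_i·M_(i+1) = 6(Δ_i − Δ_(i-1)) read
  1·M_0 + 4·M_1 + 1·M_2 = 6(Δ_1 - Δ_0) = 36
Clamped end conditions give two more equations: 2h_0·M_0 + h_0·M_1 = 6(Δ_0 - S'(-1)) = -21 and h_1·M_1 + 2h_1·M_2 = 6(S'(1) - Δ_1) = -36.
Solving the tridiagonal system: M_0 = -85/4, M_1 = 43/2, M_2 = -115/4.

21.5000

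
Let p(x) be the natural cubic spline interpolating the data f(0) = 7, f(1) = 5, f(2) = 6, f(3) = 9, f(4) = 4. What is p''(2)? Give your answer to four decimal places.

5.5714

Put M_i = p'' at the i-th knot. Here h = (1, 1, 1, 1) and Δ = (-2, 1, 3, -5), so the interior equations h_(i-1)·M_(i-1) + 2(h_(i-1)+h_i)·M_i + h_i·M_(i+1) = 6(Δ_i − Δ_(i-1)) read
  1·M_0 + 4·M_1 + 1·M_2 = 6(Δ_1 - Δ_0) = 18
  1·M_1 + 4·M_2 + 1·M_3 = 6(Δ_2 - Δ_1) = 12
  1·M_2 + 4·M_3 + 1·M_4 = 6(Δ_3 - Δ_2) = -48
Natural end conditions: M_0 = M_4 = 0.
Solving: M_0 = 0, M_1 = 87/28, M_2 = 39/7, M_3 = -375/28, M_4 = 0.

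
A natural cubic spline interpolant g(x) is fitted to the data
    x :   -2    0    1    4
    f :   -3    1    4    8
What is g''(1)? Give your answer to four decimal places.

With M_i denoting the second derivative at x_i, h_i = 2, 1, 3, and Δ_i = (y_(i+1) − y_i)/h_i = 2, 3, 4/3:
  2·M_0 + 6·M_1 + 1·M_2 = 6(Δ_1 - Δ_0) = 6
  1·M_1 + 8·M_2 + 3·M_3 = 6(Δ_2 - Δ_1) = -10
Natural end conditions: M_0 = M_3 = 0.
Forward elimination and back-substitution give M_0 = 0, M_1 = 58/47, M_2 = -66/47, M_3 = 0.

-1.4043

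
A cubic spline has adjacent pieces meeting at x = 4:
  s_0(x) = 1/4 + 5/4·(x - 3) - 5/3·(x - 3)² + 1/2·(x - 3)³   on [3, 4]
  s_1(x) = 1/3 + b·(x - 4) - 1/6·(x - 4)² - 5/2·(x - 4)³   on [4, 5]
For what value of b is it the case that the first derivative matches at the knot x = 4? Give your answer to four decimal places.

-0.5833

s_0'(x) = 5/4 - 10/3·(x - 3) + 3/2·(x - 3)², so s_0'(4) = -7/12. On the right, s_1'(4) = b, so b = -7/12.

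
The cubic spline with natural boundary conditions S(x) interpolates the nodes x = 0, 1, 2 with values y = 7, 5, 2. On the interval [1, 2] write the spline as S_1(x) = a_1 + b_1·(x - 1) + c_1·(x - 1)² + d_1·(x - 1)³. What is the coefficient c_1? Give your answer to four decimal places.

-0.7500

With M_i denoting the second derivative at x_i, h_i = 1, 1, and Δ_i = (y_(i+1) − y_i)/h_i = -2, -3:
  1·M_0 + 4·M_1 + 1·M_2 = 6(Δ_1 - Δ_0) = -6
Natural end conditions: M_0 = M_2 = 0.
Forward elimination and back-substitution give M_0 = 0, M_1 = -3/2, M_2 = 0.
On [1, 2], with S_1(x) = a_1 + b_1·(x - 1) + c_1·(x - 1)² + d_1·(x - 1)³: c_1 = M_1/2 = -3/4, d_1 = (M_2 - M_1)/(6h_1) = 1/4, b_1 = Δ_1 - h_1(2M_1 + M_2)/6 = -5/2.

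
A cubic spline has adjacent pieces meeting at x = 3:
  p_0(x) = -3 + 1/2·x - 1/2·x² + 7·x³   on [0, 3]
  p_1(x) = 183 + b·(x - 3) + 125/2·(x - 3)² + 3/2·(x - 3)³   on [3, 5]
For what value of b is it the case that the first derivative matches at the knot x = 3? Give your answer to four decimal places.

186.5000

p_0'(x) = 1/2 - 1·x + 21·x², so p_0'(3) = 373/2. On the right, p_1'(3) = b, so b = 373/2.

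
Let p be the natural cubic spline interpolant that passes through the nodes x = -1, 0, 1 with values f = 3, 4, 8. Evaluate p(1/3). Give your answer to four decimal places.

Write m_i for p''(x_i). With h_i = 1, 1 and divided differences Δ_i = 1, 4, the continuity of p' gives the tridiagonal system
  1·m_0 + 4·m_1 + 1·m_2 = 6(Δ_1 - Δ_0) = 18
Natural end conditions: m_0 = m_2 = 0.
Solving: m_0 = 0, m_1 = 9/2, m_2 = 0.
On [0, 1], p(x) = 4 + 5/2·x + 9/4·x² - 3/4·x³.
With x = 1/3: p(1/3) = 91/18.

5.0556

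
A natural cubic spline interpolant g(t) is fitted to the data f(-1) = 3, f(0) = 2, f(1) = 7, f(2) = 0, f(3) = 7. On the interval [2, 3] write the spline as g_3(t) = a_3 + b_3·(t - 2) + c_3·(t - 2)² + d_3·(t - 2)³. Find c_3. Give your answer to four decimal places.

Put M_i = g'' at the i-th knot. Here h = (1, 1, 1, 1) and Δ = (-1, 5, -7, 7), so the interior equations h_(i-1)·M_(i-1) + 2(h_(i-1)+h_i)·M_i + h_i·M_(i+1) = 6(Δ_i − Δ_(i-1)) read
  1·M_0 + 4·M_1 + 1·M_2 = 6(Δ_1 - Δ_0) = 36
  1·M_1 + 4·M_2 + 1·M_3 = 6(Δ_2 - Δ_1) = -72
  1·M_2 + 4·M_3 + 1·M_4 = 6(Δ_3 - Δ_2) = 84
Natural end conditions: M_0 = M_4 = 0.
Solving: M_0 = 0, M_1 = 114/7, M_2 = -204/7, M_3 = 198/7, M_4 = 0.
On [2, 3], with g_3(t) = a_3 + b_3·(t - 2) + c_3·(t - 2)² + d_3·(t - 2)³: c_3 = M_3/2 = 99/7, d_3 = (M_4 - M_3)/(6h_3) = -33/7, b_3 = Δ_3 - h_3(2M_3 + M_4)/6 = -17/7.

14.1429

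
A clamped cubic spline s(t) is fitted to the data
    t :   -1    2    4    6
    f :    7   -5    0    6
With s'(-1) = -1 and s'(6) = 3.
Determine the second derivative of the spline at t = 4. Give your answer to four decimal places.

Put σ_i = s'' at the i-th knot. Here h = (3, 2, 2) and Δ = (-4, 5/2, 3), so the interior equations h_(i-1)·σ_(i-1) + 2(h_(i-1)+h_i)·σ_i + h_i·σ_(i+1) = 6(Δ_i − Δ_(i-1)) read
  3·σ_0 + 10·σ_1 + 2·σ_2 = 6(Δ_1 - Δ_0) = 39
  2·σ_1 + 8·σ_2 + 2·σ_3 = 6(Δ_2 - Δ_1) = 3
Clamped end conditions give two more equations: 2h_0·σ_0 + h_0·σ_1 = 6(Δ_0 - s'(-1)) = -18 and h_2·σ_2 + 2h_2·σ_3 = 6(s'(6) - Δ_2) = 0.
Hence σ_0 = -221/37, σ_1 = 220/37, σ_2 = -47/37, σ_3 = 47/74.

-1.2703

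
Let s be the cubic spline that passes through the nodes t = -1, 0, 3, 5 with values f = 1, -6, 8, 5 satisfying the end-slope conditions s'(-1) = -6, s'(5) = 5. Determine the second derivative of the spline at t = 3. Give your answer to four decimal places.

-10.9872

With M_i denoting the second derivative at x_i, h_i = 1, 3, 2, and Δ_i = (y_(i+1) − y_i)/h_i = -7, 14/3, -3/2:
  1·M_0 + 8·M_1 + 3·M_2 = 6(Δ_1 - Δ_0) = 70
  3·M_1 + 10·M_2 + 2·M_3 = 6(Δ_2 - Δ_1) = -37
Clamped end conditions give two more equations: 2h_0·M_0 + h_0·M_1 = 6(Δ_0 - s'(-1)) = -6 and h_2·M_2 + 2h_2·M_3 = 6(s'(5) - Δ_2) = 39.
Solving: M_0 = -785/78, M_1 = 551/39, M_2 = -857/78, M_3 = 1189/78.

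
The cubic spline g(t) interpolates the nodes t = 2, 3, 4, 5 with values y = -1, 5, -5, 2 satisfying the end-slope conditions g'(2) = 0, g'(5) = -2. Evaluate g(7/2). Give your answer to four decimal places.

Put σ_i = g'' at the i-th knot. Here h = (1, 1, 1) and Δ = (6, -10, 7), so the interior equations h_(i-1)·σ_(i-1) + 2(h_(i-1)+h_i)·σ_i + h_i·σ_(i+1) = 6(Δ_i − Δ_(i-1)) read
  1·σ_0 + 4·σ_1 + 1·σ_2 = 6(Δ_1 - Δ_0) = -96
  1·σ_1 + 4·σ_2 + 1·σ_3 = 6(Δ_2 - Δ_1) = 102
Clamped end conditions give two more equations: 2h_0·σ_0 + h_0·σ_1 = 6(Δ_0 - g'(2)) = 36 and h_2·σ_2 + 2h_2·σ_3 = 6(g'(5) - Δ_2) = -54.
Solving: σ_0 = 622/15, σ_1 = -704/15, σ_2 = 754/15, σ_3 = -782/15.
On [3, 4], g(t) = 5 - 41/15·(t - 3) - 352/15·(t - 3)² + 81/5·(t - 3)³.
With (t - 3) = 1/2: g(7/2) = -5/24.

-0.2083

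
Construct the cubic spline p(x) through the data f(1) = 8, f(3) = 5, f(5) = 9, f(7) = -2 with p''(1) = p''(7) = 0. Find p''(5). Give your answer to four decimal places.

Write M_i for p''(x_i). With h_i = 2, 2, 2 and divided differences Δ_i = -3/2, 2, -11/2, the continuity of p' gives the tridiagonal system
  2·M_0 + 8·M_1 + 2·M_2 = 6(Δ_1 - Δ_0) = 21
  2·M_1 + 8·M_2 + 2·M_3 = 6(Δ_2 - Δ_1) = -45
Natural end conditions: M_0 = M_3 = 0.
Solving: M_0 = 0, M_1 = 43/10, M_2 = -67/10, M_3 = 0.

-6.7000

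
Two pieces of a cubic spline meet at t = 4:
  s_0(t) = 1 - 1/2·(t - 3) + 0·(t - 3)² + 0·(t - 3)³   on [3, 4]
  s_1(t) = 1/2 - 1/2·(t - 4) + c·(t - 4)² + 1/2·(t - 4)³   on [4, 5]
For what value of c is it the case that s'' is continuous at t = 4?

s_0''(t) = 0 + 0·(t - 3), so s_0''(4) = 0. On the right, s_1''(4) = 2c, so c = 0.

0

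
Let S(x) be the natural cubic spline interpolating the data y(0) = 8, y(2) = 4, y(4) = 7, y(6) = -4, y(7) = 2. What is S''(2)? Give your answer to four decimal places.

Let σ_i = S''(x_i). Step sizes h_i = 2, 2, 2, 1; slopes of the chords Δ_i = (y_(i+1) - y_i)/h_i = -2, 3/2, -11/2, 6.
  2·σ_0 + 8·σ_1 + 2·σ_2 = 6(Δ_1 - Δ_0) = 21
  2·σ_1 + 8·σ_2 + 2·σ_3 = 6(Δ_2 - Δ_1) = -42
  2·σ_2 + 6·σ_3 + 1·σ_4 = 6(Δ_3 - Δ_2) = 69
Natural end conditions: σ_0 = σ_4 = 0.
Hence σ_0 = 0, σ_1 = 213/41, σ_2 = -843/82, σ_3 = 612/41, σ_4 = 0.

5.1951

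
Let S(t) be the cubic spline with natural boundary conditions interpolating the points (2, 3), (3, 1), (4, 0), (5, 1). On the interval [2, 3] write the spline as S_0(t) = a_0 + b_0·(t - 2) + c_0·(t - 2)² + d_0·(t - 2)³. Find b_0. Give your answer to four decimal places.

Write M_i for S''(x_i). With h_i = 1, 1, 1 and divided differences Δ_i = -2, -1, 1, the continuity of S' gives the tridiagonal system
  1·M_0 + 4·M_1 + 1·M_2 = 6(Δ_1 - Δ_0) = 6
  1·M_1 + 4·M_2 + 1·M_3 = 6(Δ_2 - Δ_1) = 12
Natural end conditions: M_0 = M_3 = 0.
Forward elimination and back-substitution give M_0 = 0, M_1 = 4/5, M_2 = 14/5, M_3 = 0.
On [2, 3], with S_0(t) = a_0 + b_0·(t - 2) + c_0·(t - 2)² + d_0·(t - 2)³: c_0 = M_0/2 = 0, d_0 = (M_1 - M_0)/(6h_0) = 2/15, b_0 = Δ_0 - h_0(2M_0 + M_1)/6 = -32/15.

-2.1333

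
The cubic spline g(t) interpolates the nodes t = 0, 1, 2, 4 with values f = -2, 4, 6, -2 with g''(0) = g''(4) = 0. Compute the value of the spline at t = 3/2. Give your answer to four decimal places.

Put m_i = g'' at the i-th knot. Here h = (1, 1, 2) and Δ = (6, 2, -4), so the interior equations h_(i-1)·m_(i-1) + 2(h_(i-1)+h_i)·m_i + h_i·m_(i+1) = 6(Δ_i − Δ_(i-1)) read
  1·m_0 + 4·m_1 + 1·m_2 = 6(Δ_1 - Δ_0) = -24
  1·m_1 + 6·m_2 + 2·m_3 = 6(Δ_2 - Δ_1) = -36
Natural end conditions: m_0 = m_3 = 0.
Solving: m_0 = 0, m_1 = -108/23, m_2 = -120/23, m_3 = 0.
On [1, 2], g(t) = 4 + 102/23·(t - 1) - 54/23·(t - 1)² - 2/23·(t - 1)³.
With (t - 1) = 1/2: g(3/2) = 517/92.

5.6196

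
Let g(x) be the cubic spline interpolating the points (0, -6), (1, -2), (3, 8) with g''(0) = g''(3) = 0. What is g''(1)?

Write M_i for g''(x_i). With h_i = 1, 2 and divided differences Δ_i = 4, 5, the continuity of g' gives the tridiagonal system
  1·M_0 + 6·M_1 + 2·M_2 = 6(Δ_1 - Δ_0) = 6
Natural end conditions: M_0 = M_2 = 0.
Hence M_0 = 0, M_1 = 1, M_2 = 0.

1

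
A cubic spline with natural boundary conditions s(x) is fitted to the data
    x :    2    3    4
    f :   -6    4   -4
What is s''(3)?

Let m_i = s''(x_i). Step sizes h_i = 1, 1; slopes of the chords Δ_i = (y_(i+1) - y_i)/h_i = 10, -8.
  1·m_0 + 4·m_1 + 1·m_2 = 6(Δ_1 - Δ_0) = -108
Natural end conditions: m_0 = m_2 = 0.
Hence m_0 = 0, m_1 = -27, m_2 = 0.

-27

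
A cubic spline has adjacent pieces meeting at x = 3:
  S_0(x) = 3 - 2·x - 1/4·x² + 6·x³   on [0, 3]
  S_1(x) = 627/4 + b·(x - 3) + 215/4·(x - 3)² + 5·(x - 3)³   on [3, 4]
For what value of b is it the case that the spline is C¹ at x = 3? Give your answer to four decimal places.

S_0'(x) = -2 - 1/2·x + 18·x², so S_0'(3) = 317/2. On the right, S_1'(3) = b, so b = 317/2.

158.5000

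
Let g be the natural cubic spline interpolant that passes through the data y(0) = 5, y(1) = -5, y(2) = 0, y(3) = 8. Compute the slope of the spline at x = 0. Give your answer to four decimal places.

With M_i denoting the second derivative at x_i, h_i = 1, 1, 1, and Δ_i = (y_(i+1) − y_i)/h_i = -10, 5, 8:
  1·M_0 + 4·M_1 + 1·M_2 = 6(Δ_1 - Δ_0) = 90
  1·M_1 + 4·M_2 + 1·M_3 = 6(Δ_2 - Δ_1) = 18
Natural end conditions: M_0 = M_3 = 0.
Hence M_0 = 0, M_1 = 114/5, M_2 = -6/5, M_3 = 0.
On [0, 1], g'(x) = b_0 + 2c_0·x + 3d_0·x² with b_0 = Δ_0 - h_0(2M_0 + M_1)/6 = -69/5, c_0 = M_0/2 = 0, d_0 = (M_1 - M_0)/(6h_0) = 19/5. So g'(0) = -69/5.

-13.8000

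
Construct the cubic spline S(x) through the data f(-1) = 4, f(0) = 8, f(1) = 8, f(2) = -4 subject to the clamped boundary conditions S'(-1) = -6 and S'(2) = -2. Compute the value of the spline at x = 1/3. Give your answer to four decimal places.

9.8074

Write m_i for S''(x_i). With h_i = 1, 1, 1 and divided differences Δ_i = 4, 0, -12, the continuity of S' gives the tridiagonal system
  1·m_0 + 4·m_1 + 1·m_2 = 6(Δ_1 - Δ_0) = -24
  1·m_1 + 4·m_2 + 1·m_3 = 6(Δ_2 - Δ_1) = -72
Clamped end conditions give two more equations: 2h_0·m_0 + h_0·m_1 = 6(Δ_0 - S'(-1)) = 60 and h_2·m_2 + 2h_2·m_3 = 6(S'(2) - Δ_2) = 60.
Solving the tridiagonal system: m_0 = 508/15, m_1 = -116/15, m_2 = -404/15, m_3 = 652/15.
On [0, 1], S(x) = 8 + 106/15·x - 58/15·x² - 16/5·x³.
With x = 1/3: S(1/3) = 1324/135.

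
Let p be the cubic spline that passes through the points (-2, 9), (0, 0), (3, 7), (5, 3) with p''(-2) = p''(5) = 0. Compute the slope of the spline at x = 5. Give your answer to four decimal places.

Let M_i = p''(x_i). Step sizes h_i = 2, 3, 2; slopes of the chords Δ_i = (y_(i+1) - y_i)/h_i = -9/2, 7/3, -2.
  2·M_0 + 10·M_1 + 3·M_2 = 6(Δ_1 - Δ_0) = 41
  3·M_1 + 10·M_2 + 2·M_3 = 6(Δ_2 - Δ_1) = -26
Natural end conditions: M_0 = M_3 = 0.
Solving the tridiagonal system: M_0 = 0, M_1 = 488/91, M_2 = -383/91, M_3 = 0.
On [3, 5], p'(x) = b_2 + 2c_2·(x - 3) + 3d_2·(x - 3)² with b_2 = Δ_2 - h_2(2M_2 + M_3)/6 = 220/273, c_2 = M_2/2 = -383/182, d_2 = (M_3 - M_2)/(6h_2) = 383/1092. So p'(5) = -929/273.

-3.4029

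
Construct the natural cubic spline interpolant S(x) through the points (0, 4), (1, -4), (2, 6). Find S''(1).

27

Put m_i = S'' at the i-th knot. Here h = (1, 1) and Δ = (-8, 10), so the interior equations h_(i-1)·m_(i-1) + 2(h_(i-1)+h_i)·m_i + h_i·m_(i+1) = 6(Δ_i − Δ_(i-1)) read
  1·m_0 + 4·m_1 + 1·m_2 = 6(Δ_1 - Δ_0) = 108
Natural end conditions: m_0 = m_2 = 0.
Hence m_0 = 0, m_1 = 27, m_2 = 0.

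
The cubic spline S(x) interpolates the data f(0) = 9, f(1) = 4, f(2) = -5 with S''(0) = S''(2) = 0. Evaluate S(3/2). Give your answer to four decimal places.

-0.1250

With M_i denoting the second derivative at x_i, h_i = 1, 1, and Δ_i = (y_(i+1) − y_i)/h_i = -5, -9:
  1·M_0 + 4·M_1 + 1·M_2 = 6(Δ_1 - Δ_0) = -24
Natural end conditions: M_0 = M_2 = 0.
Solving: M_0 = 0, M_1 = -6, M_2 = 0.
On [1, 2], S(x) = 4 - 7·(x - 1) - 3·(x - 1)² + 1·(x - 1)³.
With (x - 1) = 1/2: S(3/2) = -1/8.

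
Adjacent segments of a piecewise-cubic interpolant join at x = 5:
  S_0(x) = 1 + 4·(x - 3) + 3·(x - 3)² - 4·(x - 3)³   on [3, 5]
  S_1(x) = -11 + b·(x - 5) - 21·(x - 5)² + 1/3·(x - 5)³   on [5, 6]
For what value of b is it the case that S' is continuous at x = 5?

S_0'(x) = 4 + 6·(x - 3) - 12·(x - 3)², so S_0'(5) = -32. On the right, S_1'(5) = b, so b = -32.

-32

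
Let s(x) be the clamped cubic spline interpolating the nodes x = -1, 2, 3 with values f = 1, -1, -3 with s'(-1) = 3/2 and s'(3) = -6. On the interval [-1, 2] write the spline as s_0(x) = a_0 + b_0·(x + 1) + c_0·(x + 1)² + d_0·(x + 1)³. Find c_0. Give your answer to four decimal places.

-1.5208

Put M_i = s'' at the i-th knot. Here h = (3, 1) and Δ = (-2/3, -2), so the interior equations h_(i-1)·M_(i-1) + 2(h_(i-1)+h_i)·M_i + h_i·M_(i+1) = 6(Δ_i − Δ_(i-1)) read
  3·M_0 + 8·M_1 + 1·M_2 = 6(Δ_1 - Δ_0) = -8
Clamped end conditions give two more equations: 2h_0·M_0 + h_0·M_1 = 6(Δ_0 - s'(-1)) = -13 and h_1·M_1 + 2h_1·M_2 = 6(s'(3) - Δ_1) = -24.
Hence M_0 = -73/24, M_1 = 7/4, M_2 = -103/8.
On [-1, 2], with s_0(x) = a_0 + b_0·(x + 1) + c_0·(x + 1)² + d_0·(x + 1)³: c_0 = M_0/2 = -73/48, d_0 = (M_1 - M_0)/(6h_0) = 115/432, b_0 = Δ_0 - h_0(2M_0 + M_1)/6 = 3/2.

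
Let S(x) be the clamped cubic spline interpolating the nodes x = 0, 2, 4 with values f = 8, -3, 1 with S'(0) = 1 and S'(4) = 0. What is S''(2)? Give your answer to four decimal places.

11.7500

With m_i denoting the second derivative at x_i, h_i = 2, 2, and Δ_i = (y_(i+1) − y_i)/h_i = -11/2, 2:
  2·m_0 + 8·m_1 + 2·m_2 = 6(Δ_1 - Δ_0) = 45
Clamped end conditions give two more equations: 2h_0·m_0 + h_0·m_1 = 6(Δ_0 - S'(0)) = -39 and h_1·m_1 + 2h_1·m_2 = 6(S'(4) - Δ_1) = -12.
Hence m_0 = -125/8, m_1 = 47/4, m_2 = -71/8.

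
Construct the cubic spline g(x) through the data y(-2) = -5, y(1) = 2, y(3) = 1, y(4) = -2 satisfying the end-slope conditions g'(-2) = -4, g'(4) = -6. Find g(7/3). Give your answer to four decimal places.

Let m_i = g''(x_i). Step sizes h_i = 3, 2, 1; slopes of the chords Δ_i = (y_(i+1) - y_i)/h_i = 7/3, -1/2, -3.
  3·m_0 + 10·m_1 + 2·m_2 = 6(Δ_1 - Δ_0) = -17
  2·m_1 + 6·m_2 + 1·m_3 = 6(Δ_2 - Δ_1) = -15
Clamped end conditions give two more equations: 2h_0·m_0 + h_0·m_1 = 6(Δ_0 - g'(-2)) = 38 and h_2·m_2 + 2h_2·m_3 = 6(g'(4) - Δ_2) = -18.
Solving: m_0 = 485/57, m_1 = -248/57, m_2 = 28/57, m_3 = -527/57.
On [1, 3], g(x) = 2 + 85/38·(x - 1) - 124/57·(x - 1)² + 23/57·(x - 1)³.
With (x - 1) = 4/3: g(7/3) = 3188/1539.

2.0715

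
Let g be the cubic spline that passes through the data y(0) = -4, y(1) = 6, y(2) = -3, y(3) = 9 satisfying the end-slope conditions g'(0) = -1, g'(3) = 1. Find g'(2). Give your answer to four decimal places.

1.8667

Write σ_i for g''(x_i). With h_i = 1, 1, 1 and divided differences Δ_i = 10, -9, 12, the continuity of g' gives the tridiagonal system
  1·σ_0 + 4·σ_1 + 1·σ_2 = 6(Δ_1 - Δ_0) = -114
  1·σ_1 + 4·σ_2 + 1·σ_3 = 6(Δ_2 - Δ_1) = 126
Clamped end conditions give two more equations: 2h_0·σ_0 + h_0·σ_1 = 6(Δ_0 - g'(0)) = 66 and h_2·σ_2 + 2h_2·σ_3 = 6(g'(3) - Δ_2) = -66.
Solving: σ_0 = 944/15, σ_1 = -898/15, σ_2 = 938/15, σ_3 = -964/15.
On [2, 3], g'(t) = b_2 + 2c_2·(t - 2) + 3d_2·(t - 2)² with b_2 = Δ_2 - h_2(2σ_2 + σ_3)/6 = 28/15, c_2 = σ_2/2 = 469/15, d_2 = (σ_3 - σ_2)/(6h_2) = -317/15. So g'(2) = 28/15.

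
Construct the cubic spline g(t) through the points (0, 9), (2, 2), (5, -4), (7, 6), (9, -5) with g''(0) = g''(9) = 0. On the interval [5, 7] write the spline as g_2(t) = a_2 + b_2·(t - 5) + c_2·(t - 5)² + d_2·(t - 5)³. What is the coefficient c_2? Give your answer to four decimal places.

Write m_i for g''(x_i). With h_i = 2, 3, 2, 2 and divided differences Δ_i = -7/2, -2, 5, -11/2, the continuity of g' gives the tridiagonal system
  2·m_0 + 10·m_1 + 3·m_2 = 6(Δ_1 - Δ_0) = 9
  3·m_1 + 10·m_2 + 2·m_3 = 6(Δ_2 - Δ_1) = 42
  2·m_2 + 8·m_3 + 2·m_4 = 6(Δ_3 - Δ_2) = -63
Natural end conditions: m_0 = m_4 = 0.
Solving the tridiagonal system: m_0 = 0, m_1 = -351/344, m_2 = 1101/172, m_3 = -6519/688, m_4 = 0.
On [5, 7], with g_2(t) = a_2 + b_2·(t - 5) + c_2·(t - 5)² + d_2·(t - 5)³: c_2 = m_2/2 = 1101/344, d_2 = (m_3 - m_2)/(6h_2) = -3641/2752, b_2 = Δ_2 - h_2(2m_2 + m_3)/6 = 2677/688.

3.2006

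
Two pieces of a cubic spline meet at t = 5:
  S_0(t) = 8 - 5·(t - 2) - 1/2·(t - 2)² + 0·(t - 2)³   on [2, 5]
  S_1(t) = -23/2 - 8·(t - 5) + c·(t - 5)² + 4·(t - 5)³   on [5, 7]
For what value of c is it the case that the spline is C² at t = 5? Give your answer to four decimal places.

S_0''(t) = -1 + 0·(t - 2), so S_0''(5) = -1. On the right, S_1''(5) = 2c, so c = -1/2.

-0.5000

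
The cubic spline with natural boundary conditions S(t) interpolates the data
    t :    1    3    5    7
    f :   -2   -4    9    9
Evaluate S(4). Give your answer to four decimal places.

2.3500

Write σ_i for S''(x_i). With h_i = 2, 2, 2 and divided differences Δ_i = -1, 13/2, 0, the continuity of S' gives the tridiagonal system
  2·σ_0 + 8·σ_1 + 2·σ_2 = 6(Δ_1 - Δ_0) = 45
  2·σ_1 + 8·σ_2 + 2·σ_3 = 6(Δ_2 - Δ_1) = -39
Natural end conditions: σ_0 = σ_3 = 0.
Solving: σ_0 = 0, σ_1 = 73/10, σ_2 = -67/10, σ_3 = 0.
On [3, 5], S(t) = -4 + 58/15·(t - 3) + 73/20·(t - 3)² - 7/6·(t - 3)³.
With (t - 3) = 1: S(4) = 47/20.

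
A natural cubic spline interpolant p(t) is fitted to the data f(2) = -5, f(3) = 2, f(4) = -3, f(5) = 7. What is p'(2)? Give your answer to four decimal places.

Write m_i for p''(x_i). With h_i = 1, 1, 1 and divided differences Δ_i = 7, -5, 10, the continuity of p' gives the tridiagonal system
  1·m_0 + 4·m_1 + 1·m_2 = 6(Δ_1 - Δ_0) = -72
  1·m_1 + 4·m_2 + 1·m_3 = 6(Δ_2 - Δ_1) = 90
Natural end conditions: m_0 = m_3 = 0.
Hence m_0 = 0, m_1 = -126/5, m_2 = 144/5, m_3 = 0.
On [2, 3], p'(t) = b_0 + 2c_0·(t - 2) + 3d_0·(t - 2)² with b_0 = Δ_0 - h_0(2m_0 + m_1)/6 = 56/5, c_0 = m_0/2 = 0, d_0 = (m_1 - m_0)/(6h_0) = -21/5. So p'(2) = 56/5.

11.2000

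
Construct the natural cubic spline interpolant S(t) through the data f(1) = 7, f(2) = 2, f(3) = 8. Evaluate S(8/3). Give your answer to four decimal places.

5.1852

Write m_i for S''(x_i). With h_i = 1, 1 and divided differences Δ_i = -5, 6, the continuity of S' gives the tridiagonal system
  1·m_0 + 4·m_1 + 1·m_2 = 6(Δ_1 - Δ_0) = 66
Natural end conditions: m_0 = m_2 = 0.
Solving: m_0 = 0, m_1 = 33/2, m_2 = 0.
On [2, 3], S(t) = 2 + 1/2·(t - 2) + 33/4·(t - 2)² - 11/4·(t - 2)³.
With (t - 2) = 2/3: S(8/3) = 140/27.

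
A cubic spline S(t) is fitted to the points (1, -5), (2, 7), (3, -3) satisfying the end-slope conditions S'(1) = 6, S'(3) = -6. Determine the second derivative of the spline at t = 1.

Write σ_i for S''(x_i). With h_i = 1, 1 and divided differences Δ_i = 12, -10, the continuity of S' gives the tridiagonal system
  1·σ_0 + 4·σ_1 + 1·σ_2 = 6(Δ_1 - Δ_0) = -132
Clamped end conditions give two more equations: 2h_0·σ_0 + h_0·σ_1 = 6(Δ_0 - S'(1)) = 36 and h_1·σ_1 + 2h_1·σ_2 = 6(S'(3) - Δ_1) = 24.
Forward elimination and back-substitution give σ_0 = 45, σ_1 = -54, σ_2 = 39.

45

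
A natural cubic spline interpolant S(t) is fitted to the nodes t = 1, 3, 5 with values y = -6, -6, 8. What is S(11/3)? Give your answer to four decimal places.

Put σ_i = S'' at the i-th knot. Here h = (2, 2) and Δ = (0, 7), so the interior equations h_(i-1)·σ_(i-1) + 2(h_(i-1)+h_i)·σ_i + h_i·σ_(i+1) = 6(Δ_i − Δ_(i-1)) read
  2·σ_0 + 8·σ_1 + 2·σ_2 = 6(Δ_1 - Δ_0) = 42
Natural end conditions: σ_0 = σ_2 = 0.
Forward elimination and back-substitution give σ_0 = 0, σ_1 = 21/4, σ_2 = 0.
On [3, 5], S(t) = -6 + 7/2·(t - 3) + 21/8·(t - 3)² - 7/16·(t - 3)³.
With (t - 3) = 2/3: S(11/3) = -71/27.

-2.6296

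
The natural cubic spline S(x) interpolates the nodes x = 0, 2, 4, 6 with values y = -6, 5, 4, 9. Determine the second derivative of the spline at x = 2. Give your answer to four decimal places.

With m_i denoting the second derivative at x_i, h_i = 2, 2, 2, and Δ_i = (y_(i+1) − y_i)/h_i = 11/2, -1/2, 5/2:
  2·m_0 + 8·m_1 + 2·m_2 = 6(Δ_1 - Δ_0) = -36
  2·m_1 + 8·m_2 + 2·m_3 = 6(Δ_2 - Δ_1) = 18
Natural end conditions: m_0 = m_3 = 0.
Solving the tridiagonal system: m_0 = 0, m_1 = -27/5, m_2 = 18/5, m_3 = 0.

-5.4000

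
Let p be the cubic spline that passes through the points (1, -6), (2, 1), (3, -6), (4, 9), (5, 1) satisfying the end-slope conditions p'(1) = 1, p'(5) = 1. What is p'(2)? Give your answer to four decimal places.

Let σ_i = p''(x_i). Step sizes h_i = 1, 1, 1, 1; slopes of the chords Δ_i = (y_(i+1) - y_i)/h_i = 7, -7, 15, -8.
  1·σ_0 + 4·σ_1 + 1·σ_2 = 6(Δ_1 - Δ_0) = -84
  1·σ_1 + 4·σ_2 + 1·σ_3 = 6(Δ_2 - Δ_1) = 132
  1·σ_2 + 4·σ_3 + 1·σ_4 = 6(Δ_3 - Δ_2) = -138
Clamped end conditions give two more equations: 2h_0·σ_0 + h_0·σ_1 = 6(Δ_0 - p'(1)) = 36 and h_3·σ_3 + 2h_3·σ_4 = 6(p'(5) - Δ_3) = 54.
Solving the tridiagonal system: σ_0 = 165/4, σ_1 = -93/2, σ_2 = 243/4, σ_3 = -129/2, σ_4 = 237/4.
On [2, 3], p'(x) = b_1 + 2c_1·(x - 2) + 3d_1·(x - 2)² with b_1 = Δ_1 - h_1(2σ_1 + σ_2)/6 = -13/8, c_1 = σ_1/2 = -93/4, d_1 = (σ_2 - σ_1)/(6h_1) = 143/8. So p'(2) = -13/8.

-1.6250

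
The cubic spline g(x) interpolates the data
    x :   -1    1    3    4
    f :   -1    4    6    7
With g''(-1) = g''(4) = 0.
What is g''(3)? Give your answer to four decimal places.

Write M_i for g''(x_i). With h_i = 2, 2, 1 and divided differences Δ_i = 5/2, 1, 1, the continuity of g' gives the tridiagonal system
  2·M_0 + 8·M_1 + 2·M_2 = 6(Δ_1 - Δ_0) = -9
  2·M_1 + 6·M_2 + 1·M_3 = 6(Δ_2 - Δ_1) = 0
Natural end conditions: M_0 = M_3 = 0.
Forward elimination and back-substitution give M_0 = 0, M_1 = -27/22, M_2 = 9/22, M_3 = 0.

0.4091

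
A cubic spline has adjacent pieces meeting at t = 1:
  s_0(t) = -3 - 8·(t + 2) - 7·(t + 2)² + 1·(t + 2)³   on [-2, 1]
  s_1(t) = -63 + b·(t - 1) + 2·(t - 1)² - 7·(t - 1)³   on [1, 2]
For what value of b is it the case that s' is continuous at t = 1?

s_0'(t) = -8 - 14·(t + 2) + 3·(t + 2)², so s_0'(1) = -23. On the right, s_1'(1) = b, so b = -23.

-23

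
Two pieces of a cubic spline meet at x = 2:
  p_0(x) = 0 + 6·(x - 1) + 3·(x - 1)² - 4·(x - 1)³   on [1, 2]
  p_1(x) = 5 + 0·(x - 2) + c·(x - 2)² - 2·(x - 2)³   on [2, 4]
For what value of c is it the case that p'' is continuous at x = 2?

-9

p_0''(x) = 6 - 24·(x - 1), so p_0''(2) = -18. On the right, p_1''(2) = 2c, so c = -9.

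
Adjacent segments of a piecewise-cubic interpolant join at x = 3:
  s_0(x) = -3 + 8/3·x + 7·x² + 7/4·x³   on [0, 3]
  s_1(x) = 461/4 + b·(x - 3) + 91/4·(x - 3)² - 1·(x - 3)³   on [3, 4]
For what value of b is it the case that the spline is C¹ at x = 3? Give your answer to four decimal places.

91.9167

s_0'(x) = 8/3 + 14·x + 21/4·x², so s_0'(3) = 1103/12. On the right, s_1'(3) = b, so b = 1103/12.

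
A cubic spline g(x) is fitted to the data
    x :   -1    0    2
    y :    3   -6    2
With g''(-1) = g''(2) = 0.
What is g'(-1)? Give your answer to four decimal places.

-11.1667

With M_i denoting the second derivative at x_i, h_i = 1, 2, and Δ_i = (y_(i+1) − y_i)/h_i = -9, 4:
  1·M_0 + 6·M_1 + 2·M_2 = 6(Δ_1 - Δ_0) = 78
Natural end conditions: M_0 = M_2 = 0.
Solving: M_0 = 0, M_1 = 13, M_2 = 0.
On [-1, 0], g'(x) = b_0 + 2c_0·(x + 1) + 3d_0·(x + 1)² with b_0 = Δ_0 - h_0(2M_0 + M_1)/6 = -67/6, c_0 = M_0/2 = 0, d_0 = (M_1 - M_0)/(6h_0) = 13/6. So g'(-1) = -67/6.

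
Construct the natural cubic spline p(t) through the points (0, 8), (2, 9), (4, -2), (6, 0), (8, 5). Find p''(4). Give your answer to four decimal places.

6.5357

With M_i denoting the second derivative at x_i, h_i = 2, 2, 2, 2, and Δ_i = (y_(i+1) − y_i)/h_i = 1/2, -11/2, 1, 5/2:
  2·M_0 + 8·M_1 + 2·M_2 = 6(Δ_1 - Δ_0) = -36
  2·M_1 + 8·M_2 + 2·M_3 = 6(Δ_2 - Δ_1) = 39
  2·M_2 + 8·M_3 + 2·M_4 = 6(Δ_3 - Δ_2) = 9
Natural end conditions: M_0 = M_4 = 0.
Solving the tridiagonal system: M_0 = 0, M_1 = -687/112, M_2 = 183/28, M_3 = -57/112, M_4 = 0.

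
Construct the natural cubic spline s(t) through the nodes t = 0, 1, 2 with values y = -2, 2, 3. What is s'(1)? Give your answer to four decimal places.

With σ_i denoting the second derivative at x_i, h_i = 1, 1, and Δ_i = (y_(i+1) − y_i)/h_i = 4, 1:
  1·σ_0 + 4·σ_1 + 1·σ_2 = 6(Δ_1 - Δ_0) = -18
Natural end conditions: σ_0 = σ_2 = 0.
Forward elimination and back-substitution give σ_0 = 0, σ_1 = -9/2, σ_2 = 0.
On [1, 2], s'(t) = b_1 + 2c_1·(t - 1) + 3d_1·(t - 1)² with b_1 = Δ_1 - h_1(2σ_1 + σ_2)/6 = 5/2, c_1 = σ_1/2 = -9/4, d_1 = (σ_2 - σ_1)/(6h_1) = 3/4. So s'(1) = 5/2.

2.5000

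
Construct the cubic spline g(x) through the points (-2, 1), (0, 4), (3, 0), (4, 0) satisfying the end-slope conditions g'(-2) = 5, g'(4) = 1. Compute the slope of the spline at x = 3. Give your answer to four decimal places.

-0.7756

With M_i denoting the second derivative at x_i, h_i = 2, 3, 1, and Δ_i = (y_(i+1) − y_i)/h_i = 3/2, -4/3, 0:
  2·M_0 + 10·M_1 + 3·M_2 = 6(Δ_1 - Δ_0) = -17
  3·M_1 + 8·M_2 + 1·M_3 = 6(Δ_2 - Δ_1) = 8
Clamped end conditions give two more equations: 2h_0·M_0 + h_0·M_1 = 6(Δ_0 - g'(-2)) = -21 and h_2·M_2 + 2h_2·M_3 = 6(g'(4) - Δ_2) = 6.
Hence M_0 = -367/78, M_1 = -85/78, M_2 = 43/39, M_3 = 191/78.
On [3, 4], g'(x) = b_2 + 2c_2·(x - 3) + 3d_2·(x - 3)² with b_2 = Δ_2 - h_2(2M_2 + M_3)/6 = -121/156, c_2 = M_2/2 = 43/78, d_2 = (M_3 - M_2)/(6h_2) = 35/156. So g'(3) = -121/156.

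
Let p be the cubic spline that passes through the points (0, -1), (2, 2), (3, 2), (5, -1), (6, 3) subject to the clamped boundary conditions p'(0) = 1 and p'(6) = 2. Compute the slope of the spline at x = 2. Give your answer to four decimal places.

With σ_i denoting the second derivative at x_i, h_i = 2, 1, 2, 1, and Δ_i = (y_(i+1) − y_i)/h_i = 3/2, 0, -3/2, 4:
  2·σ_0 + 6·σ_1 + 1·σ_2 = 6(Δ_1 - Δ_0) = -9
  1·σ_1 + 6·σ_2 + 2·σ_3 = 6(Δ_2 - Δ_1) = -9
  2·σ_2 + 6·σ_3 + 1·σ_4 = 6(Δ_3 - Δ_2) = 33
Clamped end conditions give two more equations: 2h_0·σ_0 + h_0·σ_1 = 6(Δ_0 - p'(0)) = 3 and h_3·σ_3 + 2h_3·σ_4 = 6(p'(6) - Δ_3) = -12.
Hence σ_0 = 515/372, σ_1 = -118/93, σ_2 = -773/186, σ_3 = 800/93, σ_4 = -958/93.
On [2, 3], p'(x) = b_1 + 2c_1·(x - 2) + 3d_1·(x - 2)² with b_1 = Δ_1 - h_1(2σ_1 + σ_2)/6 = 415/372, c_1 = σ_1/2 = -59/93, d_1 = (σ_2 - σ_1)/(6h_1) = -179/372. So p'(2) = 415/372.

1.1156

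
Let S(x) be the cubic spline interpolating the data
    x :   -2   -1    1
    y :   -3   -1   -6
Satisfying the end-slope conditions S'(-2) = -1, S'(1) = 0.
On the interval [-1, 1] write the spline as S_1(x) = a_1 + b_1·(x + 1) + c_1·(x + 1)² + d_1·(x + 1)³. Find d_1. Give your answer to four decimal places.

Write M_i for S''(x_i). With h_i = 1, 2 and divided differences Δ_i = 2, -5/2, the continuity of S' gives the tridiagonal system
  1·M_0 + 6·M_1 + 2·M_2 = 6(Δ_1 - Δ_0) = -27
Clamped end conditions give two more equations: 2h_0·M_0 + h_0·M_1 = 6(Δ_0 - S'(-2)) = 18 and h_1·M_1 + 2h_1·M_2 = 6(S'(1) - Δ_1) = 15.
Solving the tridiagonal system: M_0 = 83/6, M_1 = -29/3, M_2 = 103/12.
On [-1, 1], with S_1(x) = a_1 + b_1·(x + 1) + c_1·(x + 1)² + d_1·(x + 1)³: c_1 = M_1/2 = -29/6, d_1 = (M_2 - M_1)/(6h_1) = 73/48, b_1 = Δ_1 - h_1(2M_1 + M_2)/6 = 13/12.

1.5208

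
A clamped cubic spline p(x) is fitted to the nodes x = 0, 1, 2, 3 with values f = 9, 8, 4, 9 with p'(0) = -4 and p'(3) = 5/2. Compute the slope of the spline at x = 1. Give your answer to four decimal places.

-2.9667

Let σ_i = p''(x_i). Step sizes h_i = 1, 1, 1; slopes of the chords Δ_i = (y_(i+1) - y_i)/h_i = -1, -4, 5.
  1·σ_0 + 4·σ_1 + 1·σ_2 = 6(Δ_1 - Δ_0) = -18
  1·σ_1 + 4·σ_2 + 1·σ_3 = 6(Δ_2 - Δ_1) = 54
Clamped end conditions give two more equations: 2h_0·σ_0 + h_0·σ_1 = 6(Δ_0 - p'(0)) = 18 and h_2·σ_2 + 2h_2·σ_3 = 6(p'(3) - Δ_2) = -15.
Hence σ_0 = 239/15, σ_1 = -208/15, σ_2 = 323/15, σ_3 = -274/15.
On [1, 2], p'(x) = b_1 + 2c_1·(x - 1) + 3d_1·(x - 1)² with b_1 = Δ_1 - h_1(2σ_1 + σ_2)/6 = -89/30, c_1 = σ_1/2 = -104/15, d_1 = (σ_2 - σ_1)/(6h_1) = 59/10. So p'(1) = -89/30.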